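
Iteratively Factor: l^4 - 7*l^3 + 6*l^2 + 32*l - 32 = (l + 2)*(l^3 - 9*l^2 + 24*l - 16) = (l - 4)*(l + 2)*(l^2 - 5*l + 4) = (l - 4)^2*(l + 2)*(l - 1)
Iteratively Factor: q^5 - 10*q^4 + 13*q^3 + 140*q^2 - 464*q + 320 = (q - 4)*(q^4 - 6*q^3 - 11*q^2 + 96*q - 80) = (q - 4)^2*(q^3 - 2*q^2 - 19*q + 20) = (q - 5)*(q - 4)^2*(q^2 + 3*q - 4) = (q - 5)*(q - 4)^2*(q + 4)*(q - 1)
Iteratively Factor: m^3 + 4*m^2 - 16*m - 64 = (m + 4)*(m^2 - 16) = (m - 4)*(m + 4)*(m + 4)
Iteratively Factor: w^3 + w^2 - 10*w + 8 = (w - 2)*(w^2 + 3*w - 4) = (w - 2)*(w - 1)*(w + 4)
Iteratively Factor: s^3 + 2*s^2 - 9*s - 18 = (s + 3)*(s^2 - s - 6) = (s + 2)*(s + 3)*(s - 3)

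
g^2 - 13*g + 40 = (g - 8)*(g - 5)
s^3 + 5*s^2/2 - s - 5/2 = (s - 1)*(s + 1)*(s + 5/2)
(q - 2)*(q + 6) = q^2 + 4*q - 12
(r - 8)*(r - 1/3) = r^2 - 25*r/3 + 8/3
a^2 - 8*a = a*(a - 8)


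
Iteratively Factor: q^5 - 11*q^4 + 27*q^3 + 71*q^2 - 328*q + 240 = (q - 4)*(q^4 - 7*q^3 - q^2 + 67*q - 60) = (q - 4)*(q + 3)*(q^3 - 10*q^2 + 29*q - 20) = (q - 4)*(q - 1)*(q + 3)*(q^2 - 9*q + 20) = (q - 5)*(q - 4)*(q - 1)*(q + 3)*(q - 4)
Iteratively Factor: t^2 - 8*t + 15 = (t - 5)*(t - 3)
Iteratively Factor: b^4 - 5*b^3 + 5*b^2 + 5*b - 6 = (b - 2)*(b^3 - 3*b^2 - b + 3) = (b - 3)*(b - 2)*(b^2 - 1) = (b - 3)*(b - 2)*(b - 1)*(b + 1)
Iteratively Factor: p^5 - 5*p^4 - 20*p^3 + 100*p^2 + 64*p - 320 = (p - 5)*(p^4 - 20*p^2 + 64) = (p - 5)*(p + 4)*(p^3 - 4*p^2 - 4*p + 16) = (p - 5)*(p + 2)*(p + 4)*(p^2 - 6*p + 8) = (p - 5)*(p - 4)*(p + 2)*(p + 4)*(p - 2)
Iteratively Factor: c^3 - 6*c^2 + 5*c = (c - 5)*(c^2 - c) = (c - 5)*(c - 1)*(c)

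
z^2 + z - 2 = (z - 1)*(z + 2)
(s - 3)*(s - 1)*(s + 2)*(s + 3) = s^4 + s^3 - 11*s^2 - 9*s + 18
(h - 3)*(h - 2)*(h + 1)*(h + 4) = h^4 - 15*h^2 + 10*h + 24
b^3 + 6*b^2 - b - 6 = (b - 1)*(b + 1)*(b + 6)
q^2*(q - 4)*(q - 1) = q^4 - 5*q^3 + 4*q^2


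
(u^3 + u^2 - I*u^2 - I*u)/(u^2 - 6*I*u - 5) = u*(u + 1)/(u - 5*I)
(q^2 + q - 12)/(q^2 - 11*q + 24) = (q + 4)/(q - 8)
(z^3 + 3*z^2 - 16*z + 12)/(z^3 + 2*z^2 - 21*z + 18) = (z - 2)/(z - 3)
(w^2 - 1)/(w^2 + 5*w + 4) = (w - 1)/(w + 4)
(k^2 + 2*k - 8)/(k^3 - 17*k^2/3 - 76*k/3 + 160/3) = 3*(k - 2)/(3*k^2 - 29*k + 40)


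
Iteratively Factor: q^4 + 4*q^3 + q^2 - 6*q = (q + 2)*(q^3 + 2*q^2 - 3*q) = (q + 2)*(q + 3)*(q^2 - q) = (q - 1)*(q + 2)*(q + 3)*(q)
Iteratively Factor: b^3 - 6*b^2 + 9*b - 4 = (b - 1)*(b^2 - 5*b + 4) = (b - 1)^2*(b - 4)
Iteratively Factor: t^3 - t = (t - 1)*(t^2 + t) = t*(t - 1)*(t + 1)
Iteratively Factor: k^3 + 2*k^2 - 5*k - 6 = (k + 1)*(k^2 + k - 6) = (k + 1)*(k + 3)*(k - 2)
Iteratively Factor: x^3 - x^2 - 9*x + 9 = (x + 3)*(x^2 - 4*x + 3) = (x - 1)*(x + 3)*(x - 3)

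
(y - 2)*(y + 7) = y^2 + 5*y - 14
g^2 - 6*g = g*(g - 6)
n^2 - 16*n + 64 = (n - 8)^2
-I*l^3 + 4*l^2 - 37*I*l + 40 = (l - 5*I)*(l + 8*I)*(-I*l + 1)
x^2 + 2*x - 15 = (x - 3)*(x + 5)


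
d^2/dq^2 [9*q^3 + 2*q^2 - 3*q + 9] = 54*q + 4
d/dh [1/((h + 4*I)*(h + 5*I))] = (-2*h - 9*I)/(h^4 + 18*I*h^3 - 121*h^2 - 360*I*h + 400)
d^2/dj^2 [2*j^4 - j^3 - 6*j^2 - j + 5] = 24*j^2 - 6*j - 12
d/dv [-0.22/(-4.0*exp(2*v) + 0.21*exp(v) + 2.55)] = (0.0462 - 1.76*exp(v))*exp(v)/(-4.0*exp(2*v) + 0.21*exp(v) + 2.55)^2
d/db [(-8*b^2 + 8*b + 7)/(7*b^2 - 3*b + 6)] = (-32*b^2 - 194*b + 69)/(49*b^4 - 42*b^3 + 93*b^2 - 36*b + 36)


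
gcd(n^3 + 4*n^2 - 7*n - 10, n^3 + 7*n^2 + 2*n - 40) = n^2 + 3*n - 10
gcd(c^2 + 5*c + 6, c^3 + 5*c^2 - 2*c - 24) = c + 3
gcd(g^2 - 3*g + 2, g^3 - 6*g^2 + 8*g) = g - 2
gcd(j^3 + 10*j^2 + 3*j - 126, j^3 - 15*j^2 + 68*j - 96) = j - 3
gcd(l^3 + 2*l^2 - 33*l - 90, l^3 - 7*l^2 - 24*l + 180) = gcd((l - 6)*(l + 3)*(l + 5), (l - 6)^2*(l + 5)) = l^2 - l - 30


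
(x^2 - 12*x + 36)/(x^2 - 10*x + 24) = (x - 6)/(x - 4)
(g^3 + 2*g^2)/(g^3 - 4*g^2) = (g + 2)/(g - 4)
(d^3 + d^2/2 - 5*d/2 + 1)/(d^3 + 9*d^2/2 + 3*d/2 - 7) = (2*d - 1)/(2*d + 7)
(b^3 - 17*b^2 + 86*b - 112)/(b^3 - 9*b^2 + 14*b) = (b - 8)/b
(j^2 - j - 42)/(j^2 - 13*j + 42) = (j + 6)/(j - 6)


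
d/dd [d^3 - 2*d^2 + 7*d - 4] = 3*d^2 - 4*d + 7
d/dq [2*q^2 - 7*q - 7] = 4*q - 7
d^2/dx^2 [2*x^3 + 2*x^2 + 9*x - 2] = 12*x + 4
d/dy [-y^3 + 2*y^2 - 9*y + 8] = -3*y^2 + 4*y - 9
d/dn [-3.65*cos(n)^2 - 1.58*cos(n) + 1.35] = (7.3*cos(n) + 1.58)*sin(n)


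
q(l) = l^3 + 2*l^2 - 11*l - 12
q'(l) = 3*l^2 + 4*l - 11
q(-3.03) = 11.87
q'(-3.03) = 4.42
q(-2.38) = 12.03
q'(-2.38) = -3.53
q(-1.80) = 8.45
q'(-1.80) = -8.48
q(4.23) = 52.94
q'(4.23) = 59.60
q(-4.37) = -9.19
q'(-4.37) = 28.81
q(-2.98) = 12.08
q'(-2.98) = 3.72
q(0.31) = -15.19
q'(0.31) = -9.47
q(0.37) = -15.75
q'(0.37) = -9.11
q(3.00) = 0.00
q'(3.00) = 28.00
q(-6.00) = -90.00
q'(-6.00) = 73.00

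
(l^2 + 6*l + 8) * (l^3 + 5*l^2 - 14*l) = l^5 + 11*l^4 + 24*l^3 - 44*l^2 - 112*l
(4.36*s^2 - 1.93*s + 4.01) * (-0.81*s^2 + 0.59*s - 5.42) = -3.5316*s^4 + 4.1357*s^3 - 28.018*s^2 + 12.8265*s - 21.7342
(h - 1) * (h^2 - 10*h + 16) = h^3 - 11*h^2 + 26*h - 16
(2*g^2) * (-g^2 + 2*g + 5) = -2*g^4 + 4*g^3 + 10*g^2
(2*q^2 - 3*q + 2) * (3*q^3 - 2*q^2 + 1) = 6*q^5 - 13*q^4 + 12*q^3 - 2*q^2 - 3*q + 2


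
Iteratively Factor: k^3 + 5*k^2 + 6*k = (k)*(k^2 + 5*k + 6) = k*(k + 3)*(k + 2)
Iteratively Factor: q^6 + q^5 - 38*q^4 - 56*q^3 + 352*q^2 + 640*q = (q + 4)*(q^5 - 3*q^4 - 26*q^3 + 48*q^2 + 160*q) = (q + 2)*(q + 4)*(q^4 - 5*q^3 - 16*q^2 + 80*q) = (q - 4)*(q + 2)*(q + 4)*(q^3 - q^2 - 20*q) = (q - 4)*(q + 2)*(q + 4)^2*(q^2 - 5*q) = q*(q - 4)*(q + 2)*(q + 4)^2*(q - 5)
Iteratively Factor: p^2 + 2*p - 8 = (p - 2)*(p + 4)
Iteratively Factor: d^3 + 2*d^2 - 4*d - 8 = (d - 2)*(d^2 + 4*d + 4) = (d - 2)*(d + 2)*(d + 2)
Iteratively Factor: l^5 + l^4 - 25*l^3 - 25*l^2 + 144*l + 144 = (l + 3)*(l^4 - 2*l^3 - 19*l^2 + 32*l + 48) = (l - 4)*(l + 3)*(l^3 + 2*l^2 - 11*l - 12) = (l - 4)*(l + 1)*(l + 3)*(l^2 + l - 12) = (l - 4)*(l - 3)*(l + 1)*(l + 3)*(l + 4)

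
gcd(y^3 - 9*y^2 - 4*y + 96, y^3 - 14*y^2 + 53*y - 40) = y - 8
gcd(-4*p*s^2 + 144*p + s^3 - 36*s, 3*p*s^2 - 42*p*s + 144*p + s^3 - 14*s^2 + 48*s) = s - 6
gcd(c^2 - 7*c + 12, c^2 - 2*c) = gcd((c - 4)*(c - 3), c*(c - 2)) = 1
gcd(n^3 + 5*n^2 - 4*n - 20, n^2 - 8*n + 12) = n - 2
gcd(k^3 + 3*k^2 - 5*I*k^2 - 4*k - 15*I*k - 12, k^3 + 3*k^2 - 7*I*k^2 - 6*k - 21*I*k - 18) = k^2 + k*(3 - I) - 3*I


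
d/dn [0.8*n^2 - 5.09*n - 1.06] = 1.6*n - 5.09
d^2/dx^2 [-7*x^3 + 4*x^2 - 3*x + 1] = 8 - 42*x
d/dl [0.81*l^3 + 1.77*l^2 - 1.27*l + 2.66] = 2.43*l^2 + 3.54*l - 1.27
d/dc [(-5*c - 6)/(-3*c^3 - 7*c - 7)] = (15*c^3 + 35*c - (5*c + 6)*(9*c^2 + 7) + 35)/(3*c^3 + 7*c + 7)^2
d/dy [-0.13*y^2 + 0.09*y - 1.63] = 0.09 - 0.26*y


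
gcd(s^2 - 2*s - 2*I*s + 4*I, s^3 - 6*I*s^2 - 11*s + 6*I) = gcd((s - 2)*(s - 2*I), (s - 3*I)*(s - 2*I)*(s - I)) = s - 2*I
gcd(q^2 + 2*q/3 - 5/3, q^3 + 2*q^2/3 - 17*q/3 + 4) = q - 1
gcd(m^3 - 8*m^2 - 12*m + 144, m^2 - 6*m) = m - 6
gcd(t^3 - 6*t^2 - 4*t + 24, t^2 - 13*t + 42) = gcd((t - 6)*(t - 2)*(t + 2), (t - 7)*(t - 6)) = t - 6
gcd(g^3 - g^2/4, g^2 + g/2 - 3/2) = 1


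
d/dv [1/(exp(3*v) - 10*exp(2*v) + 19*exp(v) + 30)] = (-3*exp(2*v) + 20*exp(v) - 19)*exp(v)/(exp(3*v) - 10*exp(2*v) + 19*exp(v) + 30)^2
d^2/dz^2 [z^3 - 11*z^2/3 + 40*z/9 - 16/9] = 6*z - 22/3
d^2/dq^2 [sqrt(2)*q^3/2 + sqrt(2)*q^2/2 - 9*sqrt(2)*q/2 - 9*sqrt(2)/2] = sqrt(2)*(3*q + 1)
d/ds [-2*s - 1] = -2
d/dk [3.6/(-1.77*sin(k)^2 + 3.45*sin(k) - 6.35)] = (12.744*sin(k) - 12.42)*cos(k)/(1.77*sin(k)^2 - 3.45*sin(k) + 6.35)^2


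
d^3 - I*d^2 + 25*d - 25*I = (d - 5*I)*(d - I)*(d + 5*I)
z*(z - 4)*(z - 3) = z^3 - 7*z^2 + 12*z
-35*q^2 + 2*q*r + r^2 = (-5*q + r)*(7*q + r)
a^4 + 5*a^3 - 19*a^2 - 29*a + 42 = (a - 3)*(a - 1)*(a + 2)*(a + 7)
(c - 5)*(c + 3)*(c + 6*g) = c^3 + 6*c^2*g - 2*c^2 - 12*c*g - 15*c - 90*g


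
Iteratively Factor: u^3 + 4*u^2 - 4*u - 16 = (u + 2)*(u^2 + 2*u - 8) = (u + 2)*(u + 4)*(u - 2)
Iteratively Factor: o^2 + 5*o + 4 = (o + 1)*(o + 4)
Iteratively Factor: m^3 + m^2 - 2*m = (m + 2)*(m^2 - m) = (m - 1)*(m + 2)*(m)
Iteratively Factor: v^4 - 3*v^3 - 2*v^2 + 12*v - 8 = (v - 1)*(v^3 - 2*v^2 - 4*v + 8) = (v - 2)*(v - 1)*(v^2 - 4) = (v - 2)^2*(v - 1)*(v + 2)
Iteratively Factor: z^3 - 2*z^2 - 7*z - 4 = (z + 1)*(z^2 - 3*z - 4) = (z + 1)^2*(z - 4)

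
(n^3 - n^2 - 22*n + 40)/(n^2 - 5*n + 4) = (n^2 + 3*n - 10)/(n - 1)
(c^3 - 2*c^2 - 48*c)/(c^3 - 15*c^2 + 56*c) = (c + 6)/(c - 7)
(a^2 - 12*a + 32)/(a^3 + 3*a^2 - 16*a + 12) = (a^2 - 12*a + 32)/(a^3 + 3*a^2 - 16*a + 12)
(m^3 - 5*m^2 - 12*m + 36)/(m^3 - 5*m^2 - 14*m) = (-m^3 + 5*m^2 + 12*m - 36)/(m*(-m^2 + 5*m + 14))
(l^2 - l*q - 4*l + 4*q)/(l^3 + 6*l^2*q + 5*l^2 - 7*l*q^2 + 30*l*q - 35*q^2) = (l - 4)/(l^2 + 7*l*q + 5*l + 35*q)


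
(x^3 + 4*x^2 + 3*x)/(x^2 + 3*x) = x + 1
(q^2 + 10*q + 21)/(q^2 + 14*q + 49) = (q + 3)/(q + 7)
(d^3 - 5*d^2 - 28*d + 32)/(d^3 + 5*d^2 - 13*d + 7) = (d^2 - 4*d - 32)/(d^2 + 6*d - 7)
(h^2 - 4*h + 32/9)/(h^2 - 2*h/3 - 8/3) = (-9*h^2 + 36*h - 32)/(3*(-3*h^2 + 2*h + 8))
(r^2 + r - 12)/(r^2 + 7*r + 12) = (r - 3)/(r + 3)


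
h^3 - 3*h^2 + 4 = (h - 2)^2*(h + 1)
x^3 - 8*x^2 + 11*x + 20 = (x - 5)*(x - 4)*(x + 1)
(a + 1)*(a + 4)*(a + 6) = a^3 + 11*a^2 + 34*a + 24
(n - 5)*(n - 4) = n^2 - 9*n + 20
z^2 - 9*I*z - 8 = (z - 8*I)*(z - I)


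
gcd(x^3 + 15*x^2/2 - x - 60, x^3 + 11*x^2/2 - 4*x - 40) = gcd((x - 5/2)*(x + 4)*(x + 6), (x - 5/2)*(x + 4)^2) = x^2 + 3*x/2 - 10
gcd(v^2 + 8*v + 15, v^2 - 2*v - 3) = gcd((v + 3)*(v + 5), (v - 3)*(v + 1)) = 1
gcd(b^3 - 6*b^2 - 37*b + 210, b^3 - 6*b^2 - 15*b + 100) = b - 5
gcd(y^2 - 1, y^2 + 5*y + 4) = y + 1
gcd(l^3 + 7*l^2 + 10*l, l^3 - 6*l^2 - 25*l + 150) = l + 5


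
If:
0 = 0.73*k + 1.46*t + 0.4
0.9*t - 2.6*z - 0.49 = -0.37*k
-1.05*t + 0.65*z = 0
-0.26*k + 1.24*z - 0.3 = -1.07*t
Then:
No Solution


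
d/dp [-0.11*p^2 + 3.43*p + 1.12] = 3.43 - 0.22*p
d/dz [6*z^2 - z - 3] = 12*z - 1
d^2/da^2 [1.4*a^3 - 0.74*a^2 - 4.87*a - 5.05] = 8.4*a - 1.48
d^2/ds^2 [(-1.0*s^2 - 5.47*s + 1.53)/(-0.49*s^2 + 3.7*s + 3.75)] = (-4.44089209850063e-16*s^4 + 6.252694*s^3 + 8.820882*s^2 + 76.95009*s - 171.18165)/(0.117649*s^6 - 2.66511*s^5 + 17.423175*s^4 - 9.86050000000001*s^3 - 133.340625*s^2 - 156.09375*s - 52.734375)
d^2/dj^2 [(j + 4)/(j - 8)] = 24/(j - 8)^3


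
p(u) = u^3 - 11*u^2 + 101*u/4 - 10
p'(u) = 3*u^2 - 22*u + 101/4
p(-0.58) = -28.54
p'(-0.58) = 39.02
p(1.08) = 5.70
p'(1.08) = 4.99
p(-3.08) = -221.34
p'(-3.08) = 121.47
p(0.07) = -8.29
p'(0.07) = 23.72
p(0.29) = -3.58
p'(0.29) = 19.12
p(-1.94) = -107.69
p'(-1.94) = 79.22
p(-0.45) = -23.68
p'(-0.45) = 35.76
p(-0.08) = -12.09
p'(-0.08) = 27.03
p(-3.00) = -211.75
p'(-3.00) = 118.25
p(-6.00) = -773.50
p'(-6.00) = 265.25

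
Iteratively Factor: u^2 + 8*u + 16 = (u + 4)*(u + 4)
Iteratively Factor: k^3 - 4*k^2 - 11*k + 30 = (k - 5)*(k^2 + k - 6) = (k - 5)*(k - 2)*(k + 3)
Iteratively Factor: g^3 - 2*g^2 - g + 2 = (g + 1)*(g^2 - 3*g + 2) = (g - 1)*(g + 1)*(g - 2)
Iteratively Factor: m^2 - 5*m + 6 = (m - 3)*(m - 2)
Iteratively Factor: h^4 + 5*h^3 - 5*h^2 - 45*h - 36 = (h - 3)*(h^3 + 8*h^2 + 19*h + 12) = (h - 3)*(h + 3)*(h^2 + 5*h + 4) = (h - 3)*(h + 3)*(h + 4)*(h + 1)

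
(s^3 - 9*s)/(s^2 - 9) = s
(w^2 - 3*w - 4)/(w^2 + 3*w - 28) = (w + 1)/(w + 7)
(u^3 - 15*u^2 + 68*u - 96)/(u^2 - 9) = (u^2 - 12*u + 32)/(u + 3)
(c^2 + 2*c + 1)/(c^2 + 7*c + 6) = (c + 1)/(c + 6)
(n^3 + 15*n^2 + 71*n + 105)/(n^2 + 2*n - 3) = (n^2 + 12*n + 35)/(n - 1)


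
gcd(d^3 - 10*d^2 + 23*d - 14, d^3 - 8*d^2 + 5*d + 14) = d^2 - 9*d + 14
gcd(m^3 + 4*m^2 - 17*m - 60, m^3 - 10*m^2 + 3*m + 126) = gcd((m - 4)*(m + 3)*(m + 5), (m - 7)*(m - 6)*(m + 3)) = m + 3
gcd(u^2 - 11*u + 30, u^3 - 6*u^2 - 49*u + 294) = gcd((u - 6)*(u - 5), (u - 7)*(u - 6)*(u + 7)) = u - 6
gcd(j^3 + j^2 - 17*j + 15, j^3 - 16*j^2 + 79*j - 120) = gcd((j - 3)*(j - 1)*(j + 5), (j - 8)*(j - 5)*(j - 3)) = j - 3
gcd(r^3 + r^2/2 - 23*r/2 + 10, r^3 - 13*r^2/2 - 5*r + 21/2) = r - 1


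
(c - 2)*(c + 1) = c^2 - c - 2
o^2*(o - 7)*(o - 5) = o^4 - 12*o^3 + 35*o^2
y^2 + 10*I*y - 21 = (y + 3*I)*(y + 7*I)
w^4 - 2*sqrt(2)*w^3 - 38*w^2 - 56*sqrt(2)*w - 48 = (w - 6*sqrt(2))*(w + sqrt(2))^2*(w + 2*sqrt(2))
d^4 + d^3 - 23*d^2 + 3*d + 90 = (d - 3)^2*(d + 2)*(d + 5)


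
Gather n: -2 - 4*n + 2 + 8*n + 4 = 4*n + 4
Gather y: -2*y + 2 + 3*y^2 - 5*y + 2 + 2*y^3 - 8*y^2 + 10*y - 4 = 2*y^3 - 5*y^2 + 3*y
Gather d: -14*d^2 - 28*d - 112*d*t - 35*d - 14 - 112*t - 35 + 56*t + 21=-14*d^2 + d*(-112*t - 63) - 56*t - 28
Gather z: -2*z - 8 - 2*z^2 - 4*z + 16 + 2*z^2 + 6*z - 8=0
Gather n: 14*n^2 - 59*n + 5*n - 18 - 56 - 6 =14*n^2 - 54*n - 80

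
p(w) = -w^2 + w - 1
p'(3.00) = -5.00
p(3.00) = -7.00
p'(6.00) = -11.00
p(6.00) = -31.00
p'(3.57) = -6.14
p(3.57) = -10.17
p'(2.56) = -4.12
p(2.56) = -4.99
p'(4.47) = -7.94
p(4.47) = -16.51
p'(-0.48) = 1.96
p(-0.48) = -1.71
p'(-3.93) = 8.86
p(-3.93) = -20.37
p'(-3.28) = 7.56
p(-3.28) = -15.04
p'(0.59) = -0.18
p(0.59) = -0.76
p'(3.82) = -6.64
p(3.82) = -11.77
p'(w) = 1 - 2*w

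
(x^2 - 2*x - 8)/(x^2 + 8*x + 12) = (x - 4)/(x + 6)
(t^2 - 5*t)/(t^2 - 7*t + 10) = t/(t - 2)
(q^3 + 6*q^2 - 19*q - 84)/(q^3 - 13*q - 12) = (q + 7)/(q + 1)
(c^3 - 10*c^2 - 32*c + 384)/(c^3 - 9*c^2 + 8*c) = (c^2 - 2*c - 48)/(c*(c - 1))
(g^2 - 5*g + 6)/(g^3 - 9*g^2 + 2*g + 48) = (g - 2)/(g^2 - 6*g - 16)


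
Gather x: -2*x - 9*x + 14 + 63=77 - 11*x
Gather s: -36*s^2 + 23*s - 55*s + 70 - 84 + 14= -36*s^2 - 32*s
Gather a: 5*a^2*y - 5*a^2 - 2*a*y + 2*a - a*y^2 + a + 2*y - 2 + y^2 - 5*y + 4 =a^2*(5*y - 5) + a*(-y^2 - 2*y + 3) + y^2 - 3*y + 2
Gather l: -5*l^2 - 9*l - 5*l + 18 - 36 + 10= -5*l^2 - 14*l - 8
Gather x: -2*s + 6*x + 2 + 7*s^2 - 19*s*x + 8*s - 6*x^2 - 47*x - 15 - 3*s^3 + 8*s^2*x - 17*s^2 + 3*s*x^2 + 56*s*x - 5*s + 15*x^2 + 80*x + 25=-3*s^3 - 10*s^2 + s + x^2*(3*s + 9) + x*(8*s^2 + 37*s + 39) + 12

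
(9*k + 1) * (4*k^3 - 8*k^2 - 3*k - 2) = 36*k^4 - 68*k^3 - 35*k^2 - 21*k - 2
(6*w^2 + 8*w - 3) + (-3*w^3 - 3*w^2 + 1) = -3*w^3 + 3*w^2 + 8*w - 2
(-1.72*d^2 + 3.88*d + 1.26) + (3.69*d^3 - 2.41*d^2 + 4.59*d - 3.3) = 3.69*d^3 - 4.13*d^2 + 8.47*d - 2.04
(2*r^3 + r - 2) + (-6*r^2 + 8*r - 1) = 2*r^3 - 6*r^2 + 9*r - 3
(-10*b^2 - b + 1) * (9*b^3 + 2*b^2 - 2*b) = -90*b^5 - 29*b^4 + 27*b^3 + 4*b^2 - 2*b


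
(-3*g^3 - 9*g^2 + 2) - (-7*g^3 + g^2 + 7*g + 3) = 4*g^3 - 10*g^2 - 7*g - 1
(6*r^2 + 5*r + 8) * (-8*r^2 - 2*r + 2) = -48*r^4 - 52*r^3 - 62*r^2 - 6*r + 16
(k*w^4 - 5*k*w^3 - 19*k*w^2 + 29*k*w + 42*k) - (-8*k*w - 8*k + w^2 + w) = k*w^4 - 5*k*w^3 - 19*k*w^2 + 37*k*w + 50*k - w^2 - w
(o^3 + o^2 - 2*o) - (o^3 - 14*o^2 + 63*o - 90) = 15*o^2 - 65*o + 90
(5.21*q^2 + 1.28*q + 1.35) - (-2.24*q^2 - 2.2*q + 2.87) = 7.45*q^2 + 3.48*q - 1.52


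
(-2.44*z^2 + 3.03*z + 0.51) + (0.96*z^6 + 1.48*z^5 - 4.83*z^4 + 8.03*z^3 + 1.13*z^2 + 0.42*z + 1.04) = 0.96*z^6 + 1.48*z^5 - 4.83*z^4 + 8.03*z^3 - 1.31*z^2 + 3.45*z + 1.55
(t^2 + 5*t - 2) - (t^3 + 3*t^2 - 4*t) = -t^3 - 2*t^2 + 9*t - 2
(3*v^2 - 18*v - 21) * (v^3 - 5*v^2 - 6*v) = 3*v^5 - 33*v^4 + 51*v^3 + 213*v^2 + 126*v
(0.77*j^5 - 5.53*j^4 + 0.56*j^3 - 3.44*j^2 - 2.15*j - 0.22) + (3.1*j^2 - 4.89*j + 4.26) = 0.77*j^5 - 5.53*j^4 + 0.56*j^3 - 0.34*j^2 - 7.04*j + 4.04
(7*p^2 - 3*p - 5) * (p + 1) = 7*p^3 + 4*p^2 - 8*p - 5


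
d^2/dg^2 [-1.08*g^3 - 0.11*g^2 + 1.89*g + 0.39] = -6.48*g - 0.22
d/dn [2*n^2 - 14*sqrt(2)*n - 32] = 4*n - 14*sqrt(2)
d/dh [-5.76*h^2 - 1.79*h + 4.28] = -11.52*h - 1.79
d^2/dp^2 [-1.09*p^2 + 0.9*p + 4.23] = -2.18000000000000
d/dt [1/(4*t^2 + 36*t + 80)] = (-2*t - 9)/(4*(t^2 + 9*t + 20)^2)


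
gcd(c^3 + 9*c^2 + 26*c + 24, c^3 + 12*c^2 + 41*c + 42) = c^2 + 5*c + 6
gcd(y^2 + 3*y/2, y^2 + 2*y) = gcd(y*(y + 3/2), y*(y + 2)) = y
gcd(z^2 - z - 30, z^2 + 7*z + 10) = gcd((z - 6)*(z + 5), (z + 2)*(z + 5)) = z + 5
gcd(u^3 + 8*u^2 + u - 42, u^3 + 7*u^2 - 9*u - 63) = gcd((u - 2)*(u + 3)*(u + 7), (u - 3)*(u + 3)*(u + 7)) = u^2 + 10*u + 21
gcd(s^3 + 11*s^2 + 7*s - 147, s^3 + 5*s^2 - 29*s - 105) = s + 7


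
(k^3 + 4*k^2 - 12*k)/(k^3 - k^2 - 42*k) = (k - 2)/(k - 7)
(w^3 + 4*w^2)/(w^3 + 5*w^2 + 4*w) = w/(w + 1)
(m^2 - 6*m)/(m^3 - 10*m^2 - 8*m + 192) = m/(m^2 - 4*m - 32)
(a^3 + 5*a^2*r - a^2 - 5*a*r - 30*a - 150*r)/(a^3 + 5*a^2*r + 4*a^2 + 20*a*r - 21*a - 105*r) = (a^2 - a - 30)/(a^2 + 4*a - 21)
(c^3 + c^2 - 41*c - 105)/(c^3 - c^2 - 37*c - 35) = (c + 3)/(c + 1)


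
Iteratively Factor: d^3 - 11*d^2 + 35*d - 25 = (d - 5)*(d^2 - 6*d + 5) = (d - 5)*(d - 1)*(d - 5)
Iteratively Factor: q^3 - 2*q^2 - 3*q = (q)*(q^2 - 2*q - 3) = q*(q - 3)*(q + 1)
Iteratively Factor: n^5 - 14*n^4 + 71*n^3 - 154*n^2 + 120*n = (n)*(n^4 - 14*n^3 + 71*n^2 - 154*n + 120) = n*(n - 4)*(n^3 - 10*n^2 + 31*n - 30) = n*(n - 5)*(n - 4)*(n^2 - 5*n + 6) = n*(n - 5)*(n - 4)*(n - 2)*(n - 3)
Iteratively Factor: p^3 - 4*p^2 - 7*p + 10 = (p + 2)*(p^2 - 6*p + 5) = (p - 1)*(p + 2)*(p - 5)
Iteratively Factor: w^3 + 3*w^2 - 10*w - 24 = (w + 2)*(w^2 + w - 12) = (w - 3)*(w + 2)*(w + 4)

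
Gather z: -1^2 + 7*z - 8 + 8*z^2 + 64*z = 8*z^2 + 71*z - 9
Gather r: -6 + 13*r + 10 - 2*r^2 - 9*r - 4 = -2*r^2 + 4*r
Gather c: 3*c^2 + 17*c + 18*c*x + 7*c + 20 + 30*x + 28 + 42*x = 3*c^2 + c*(18*x + 24) + 72*x + 48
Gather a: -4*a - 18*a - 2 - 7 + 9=-22*a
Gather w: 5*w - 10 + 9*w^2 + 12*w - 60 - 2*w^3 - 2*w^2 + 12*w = -2*w^3 + 7*w^2 + 29*w - 70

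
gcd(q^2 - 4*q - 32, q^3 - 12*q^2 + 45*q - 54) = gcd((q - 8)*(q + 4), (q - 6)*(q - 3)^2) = 1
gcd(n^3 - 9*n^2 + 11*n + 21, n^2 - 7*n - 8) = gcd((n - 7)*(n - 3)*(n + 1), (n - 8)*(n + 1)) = n + 1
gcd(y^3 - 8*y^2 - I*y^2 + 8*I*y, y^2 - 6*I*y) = y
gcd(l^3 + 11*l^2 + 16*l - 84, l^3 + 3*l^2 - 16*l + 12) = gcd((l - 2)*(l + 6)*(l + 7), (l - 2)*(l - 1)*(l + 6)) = l^2 + 4*l - 12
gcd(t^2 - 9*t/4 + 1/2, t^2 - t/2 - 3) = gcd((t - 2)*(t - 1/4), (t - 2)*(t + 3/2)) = t - 2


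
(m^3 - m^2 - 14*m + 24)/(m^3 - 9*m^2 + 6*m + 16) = (m^2 + m - 12)/(m^2 - 7*m - 8)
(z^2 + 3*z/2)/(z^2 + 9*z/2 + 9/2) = z/(z + 3)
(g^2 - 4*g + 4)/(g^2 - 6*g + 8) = (g - 2)/(g - 4)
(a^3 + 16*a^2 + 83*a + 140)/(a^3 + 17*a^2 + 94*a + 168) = (a + 5)/(a + 6)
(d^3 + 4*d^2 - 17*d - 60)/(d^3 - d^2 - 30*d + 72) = (d^2 + 8*d + 15)/(d^2 + 3*d - 18)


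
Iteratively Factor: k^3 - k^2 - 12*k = (k - 4)*(k^2 + 3*k) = k*(k - 4)*(k + 3)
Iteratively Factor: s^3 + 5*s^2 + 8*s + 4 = (s + 2)*(s^2 + 3*s + 2) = (s + 1)*(s + 2)*(s + 2)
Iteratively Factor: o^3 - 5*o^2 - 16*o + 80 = (o - 5)*(o^2 - 16) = (o - 5)*(o - 4)*(o + 4)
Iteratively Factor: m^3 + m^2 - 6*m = (m + 3)*(m^2 - 2*m) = (m - 2)*(m + 3)*(m)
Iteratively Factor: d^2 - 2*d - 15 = (d - 5)*(d + 3)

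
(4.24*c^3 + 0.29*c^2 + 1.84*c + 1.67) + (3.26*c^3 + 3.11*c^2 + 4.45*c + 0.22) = 7.5*c^3 + 3.4*c^2 + 6.29*c + 1.89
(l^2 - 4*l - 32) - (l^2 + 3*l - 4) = -7*l - 28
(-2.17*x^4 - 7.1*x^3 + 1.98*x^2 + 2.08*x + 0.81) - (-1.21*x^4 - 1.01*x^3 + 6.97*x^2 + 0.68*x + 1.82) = -0.96*x^4 - 6.09*x^3 - 4.99*x^2 + 1.4*x - 1.01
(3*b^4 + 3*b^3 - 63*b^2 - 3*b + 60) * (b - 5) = 3*b^5 - 12*b^4 - 78*b^3 + 312*b^2 + 75*b - 300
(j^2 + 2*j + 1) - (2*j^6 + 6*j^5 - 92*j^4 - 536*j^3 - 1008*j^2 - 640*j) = -2*j^6 - 6*j^5 + 92*j^4 + 536*j^3 + 1009*j^2 + 642*j + 1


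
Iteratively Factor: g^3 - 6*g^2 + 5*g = (g - 5)*(g^2 - g) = g*(g - 5)*(g - 1)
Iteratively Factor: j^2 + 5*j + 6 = (j + 3)*(j + 2)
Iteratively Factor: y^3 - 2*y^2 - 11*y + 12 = (y - 4)*(y^2 + 2*y - 3) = (y - 4)*(y - 1)*(y + 3)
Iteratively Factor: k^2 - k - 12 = (k - 4)*(k + 3)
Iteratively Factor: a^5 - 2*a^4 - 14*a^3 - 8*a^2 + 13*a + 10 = (a + 1)*(a^4 - 3*a^3 - 11*a^2 + 3*a + 10) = (a - 1)*(a + 1)*(a^3 - 2*a^2 - 13*a - 10) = (a - 1)*(a + 1)*(a + 2)*(a^2 - 4*a - 5) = (a - 1)*(a + 1)^2*(a + 2)*(a - 5)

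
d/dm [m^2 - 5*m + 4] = 2*m - 5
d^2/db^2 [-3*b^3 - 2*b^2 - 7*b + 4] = -18*b - 4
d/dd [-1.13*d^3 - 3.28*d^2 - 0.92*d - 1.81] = -3.39*d^2 - 6.56*d - 0.92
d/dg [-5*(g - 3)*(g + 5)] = -10*g - 10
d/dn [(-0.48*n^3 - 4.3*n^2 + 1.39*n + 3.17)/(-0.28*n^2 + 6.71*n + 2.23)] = (0.1344*n^4 - 6.4416*n^3 - 31.675*n^2 - 17.4028*n - 18.171)/(0.0784*n^4 - 3.7576*n^3 + 43.7753*n^2 + 29.9266*n + 4.9729)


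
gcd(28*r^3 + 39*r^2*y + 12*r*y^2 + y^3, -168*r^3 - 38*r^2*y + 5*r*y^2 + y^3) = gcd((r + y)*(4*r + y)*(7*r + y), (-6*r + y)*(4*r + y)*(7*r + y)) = 28*r^2 + 11*r*y + y^2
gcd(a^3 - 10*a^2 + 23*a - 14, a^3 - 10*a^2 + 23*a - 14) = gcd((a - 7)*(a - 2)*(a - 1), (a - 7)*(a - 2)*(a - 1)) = a^3 - 10*a^2 + 23*a - 14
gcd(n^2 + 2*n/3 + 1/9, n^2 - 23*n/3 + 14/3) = 1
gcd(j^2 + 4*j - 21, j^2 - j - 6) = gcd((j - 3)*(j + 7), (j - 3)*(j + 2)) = j - 3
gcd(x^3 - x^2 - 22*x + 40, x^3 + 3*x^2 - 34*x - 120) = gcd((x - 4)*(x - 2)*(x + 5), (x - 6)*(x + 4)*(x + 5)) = x + 5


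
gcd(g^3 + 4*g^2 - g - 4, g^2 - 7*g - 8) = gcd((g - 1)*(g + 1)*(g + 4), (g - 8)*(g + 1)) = g + 1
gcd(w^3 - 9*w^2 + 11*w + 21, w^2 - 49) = w - 7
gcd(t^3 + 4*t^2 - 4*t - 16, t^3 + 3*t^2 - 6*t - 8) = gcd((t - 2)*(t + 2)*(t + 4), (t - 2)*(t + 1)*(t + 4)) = t^2 + 2*t - 8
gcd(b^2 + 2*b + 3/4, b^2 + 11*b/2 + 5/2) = b + 1/2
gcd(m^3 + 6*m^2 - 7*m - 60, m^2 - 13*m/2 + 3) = 1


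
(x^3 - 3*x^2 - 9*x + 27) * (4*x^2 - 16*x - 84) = 4*x^5 - 28*x^4 - 72*x^3 + 504*x^2 + 324*x - 2268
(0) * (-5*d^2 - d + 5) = 0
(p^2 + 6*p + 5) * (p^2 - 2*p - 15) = p^4 + 4*p^3 - 22*p^2 - 100*p - 75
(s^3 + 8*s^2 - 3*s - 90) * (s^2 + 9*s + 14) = s^5 + 17*s^4 + 83*s^3 - 5*s^2 - 852*s - 1260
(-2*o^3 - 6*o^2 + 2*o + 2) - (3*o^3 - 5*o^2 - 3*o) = -5*o^3 - o^2 + 5*o + 2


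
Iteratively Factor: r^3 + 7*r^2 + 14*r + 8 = (r + 2)*(r^2 + 5*r + 4) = (r + 1)*(r + 2)*(r + 4)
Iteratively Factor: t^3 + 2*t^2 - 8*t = (t)*(t^2 + 2*t - 8) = t*(t - 2)*(t + 4)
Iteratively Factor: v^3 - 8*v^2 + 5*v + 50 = (v - 5)*(v^2 - 3*v - 10) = (v - 5)^2*(v + 2)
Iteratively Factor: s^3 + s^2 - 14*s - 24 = (s + 2)*(s^2 - s - 12) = (s - 4)*(s + 2)*(s + 3)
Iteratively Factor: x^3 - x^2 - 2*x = (x + 1)*(x^2 - 2*x) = (x - 2)*(x + 1)*(x)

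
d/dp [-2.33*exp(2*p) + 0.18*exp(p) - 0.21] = (0.18 - 4.66*exp(p))*exp(p)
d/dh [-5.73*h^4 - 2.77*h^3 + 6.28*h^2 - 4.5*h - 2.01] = -22.92*h^3 - 8.31*h^2 + 12.56*h - 4.5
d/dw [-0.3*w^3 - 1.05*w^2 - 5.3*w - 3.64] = -0.9*w^2 - 2.1*w - 5.3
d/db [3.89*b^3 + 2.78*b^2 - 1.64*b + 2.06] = 11.67*b^2 + 5.56*b - 1.64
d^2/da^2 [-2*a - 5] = 0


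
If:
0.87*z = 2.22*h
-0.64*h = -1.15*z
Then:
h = 0.00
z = 0.00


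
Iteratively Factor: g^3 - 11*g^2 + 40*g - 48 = (g - 3)*(g^2 - 8*g + 16) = (g - 4)*(g - 3)*(g - 4)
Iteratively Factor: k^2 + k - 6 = (k - 2)*(k + 3)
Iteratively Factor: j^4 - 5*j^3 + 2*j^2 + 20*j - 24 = (j - 3)*(j^3 - 2*j^2 - 4*j + 8) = (j - 3)*(j - 2)*(j^2 - 4) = (j - 3)*(j - 2)^2*(j + 2)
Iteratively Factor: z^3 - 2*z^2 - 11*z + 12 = (z - 1)*(z^2 - z - 12) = (z - 4)*(z - 1)*(z + 3)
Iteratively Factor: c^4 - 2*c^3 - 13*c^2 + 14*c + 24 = (c - 2)*(c^3 - 13*c - 12) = (c - 2)*(c + 1)*(c^2 - c - 12) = (c - 2)*(c + 1)*(c + 3)*(c - 4)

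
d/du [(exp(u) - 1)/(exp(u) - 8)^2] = (-exp(u) - 6)*exp(u)/(exp(u) - 8)^3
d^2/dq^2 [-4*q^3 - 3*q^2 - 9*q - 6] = -24*q - 6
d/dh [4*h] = 4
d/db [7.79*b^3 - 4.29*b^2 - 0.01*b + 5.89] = 23.37*b^2 - 8.58*b - 0.01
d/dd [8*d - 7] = 8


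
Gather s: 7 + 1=8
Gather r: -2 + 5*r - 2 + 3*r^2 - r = 3*r^2 + 4*r - 4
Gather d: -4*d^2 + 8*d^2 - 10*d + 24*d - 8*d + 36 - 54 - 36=4*d^2 + 6*d - 54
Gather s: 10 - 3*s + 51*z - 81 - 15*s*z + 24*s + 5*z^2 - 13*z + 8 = s*(21 - 15*z) + 5*z^2 + 38*z - 63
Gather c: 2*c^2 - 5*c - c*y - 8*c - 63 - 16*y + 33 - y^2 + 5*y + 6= 2*c^2 + c*(-y - 13) - y^2 - 11*y - 24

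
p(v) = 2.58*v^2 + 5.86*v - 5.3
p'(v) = 5.16*v + 5.86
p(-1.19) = -8.62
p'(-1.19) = -0.28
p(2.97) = 34.86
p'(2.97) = 21.19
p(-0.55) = -7.74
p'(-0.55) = 3.02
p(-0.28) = -6.74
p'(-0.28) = 4.42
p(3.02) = 35.93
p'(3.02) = 21.44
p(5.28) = 97.57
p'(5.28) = 33.10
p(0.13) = -4.49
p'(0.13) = 6.53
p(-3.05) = 0.83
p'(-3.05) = -9.88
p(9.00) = 256.42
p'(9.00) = 52.30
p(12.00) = 436.54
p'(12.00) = 67.78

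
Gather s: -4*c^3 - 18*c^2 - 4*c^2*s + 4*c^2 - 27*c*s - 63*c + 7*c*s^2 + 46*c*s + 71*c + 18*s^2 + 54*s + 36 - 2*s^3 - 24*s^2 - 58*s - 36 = -4*c^3 - 14*c^2 + 8*c - 2*s^3 + s^2*(7*c - 6) + s*(-4*c^2 + 19*c - 4)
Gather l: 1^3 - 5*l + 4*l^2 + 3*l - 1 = 4*l^2 - 2*l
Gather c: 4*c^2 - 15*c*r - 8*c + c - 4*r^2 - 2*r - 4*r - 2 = 4*c^2 + c*(-15*r - 7) - 4*r^2 - 6*r - 2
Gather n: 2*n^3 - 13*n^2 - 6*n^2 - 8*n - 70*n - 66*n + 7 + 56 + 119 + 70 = 2*n^3 - 19*n^2 - 144*n + 252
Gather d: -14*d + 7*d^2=7*d^2 - 14*d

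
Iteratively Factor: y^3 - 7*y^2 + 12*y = (y - 3)*(y^2 - 4*y) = (y - 4)*(y - 3)*(y)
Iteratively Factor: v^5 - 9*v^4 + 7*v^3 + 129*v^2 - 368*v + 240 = (v - 5)*(v^4 - 4*v^3 - 13*v^2 + 64*v - 48) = (v - 5)*(v + 4)*(v^3 - 8*v^2 + 19*v - 12) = (v - 5)*(v - 1)*(v + 4)*(v^2 - 7*v + 12) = (v - 5)*(v - 3)*(v - 1)*(v + 4)*(v - 4)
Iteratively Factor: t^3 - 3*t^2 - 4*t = (t)*(t^2 - 3*t - 4) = t*(t - 4)*(t + 1)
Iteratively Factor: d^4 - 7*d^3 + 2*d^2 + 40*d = (d + 2)*(d^3 - 9*d^2 + 20*d) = (d - 4)*(d + 2)*(d^2 - 5*d) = (d - 5)*(d - 4)*(d + 2)*(d)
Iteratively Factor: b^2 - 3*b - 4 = (b - 4)*(b + 1)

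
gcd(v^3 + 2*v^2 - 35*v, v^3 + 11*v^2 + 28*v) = v^2 + 7*v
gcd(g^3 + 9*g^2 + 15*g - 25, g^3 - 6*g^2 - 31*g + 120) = g + 5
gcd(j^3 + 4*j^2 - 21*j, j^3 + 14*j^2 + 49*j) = j^2 + 7*j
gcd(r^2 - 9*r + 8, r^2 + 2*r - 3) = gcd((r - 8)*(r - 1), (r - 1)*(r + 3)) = r - 1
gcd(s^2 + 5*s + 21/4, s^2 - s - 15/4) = s + 3/2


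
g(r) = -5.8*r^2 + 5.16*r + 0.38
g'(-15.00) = 179.16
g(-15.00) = -1382.02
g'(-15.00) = 179.16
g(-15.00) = -1382.02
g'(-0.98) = 16.53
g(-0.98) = -10.25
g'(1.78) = -15.49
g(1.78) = -8.81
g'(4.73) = -49.71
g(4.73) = -104.98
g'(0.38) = 0.75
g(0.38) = 1.50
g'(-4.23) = 54.23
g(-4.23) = -125.23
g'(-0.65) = 12.70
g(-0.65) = -5.42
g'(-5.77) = 72.09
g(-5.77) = -222.49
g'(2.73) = -26.51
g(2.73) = -28.76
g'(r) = 5.16 - 11.6*r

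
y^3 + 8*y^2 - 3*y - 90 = (y - 3)*(y + 5)*(y + 6)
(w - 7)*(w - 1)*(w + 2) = w^3 - 6*w^2 - 9*w + 14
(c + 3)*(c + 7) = c^2 + 10*c + 21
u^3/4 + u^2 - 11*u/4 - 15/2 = (u/4 + 1/2)*(u - 3)*(u + 5)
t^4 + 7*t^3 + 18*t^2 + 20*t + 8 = (t + 1)*(t + 2)^3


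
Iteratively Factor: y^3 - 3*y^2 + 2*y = (y - 2)*(y^2 - y) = (y - 2)*(y - 1)*(y)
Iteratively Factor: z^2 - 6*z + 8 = (z - 4)*(z - 2)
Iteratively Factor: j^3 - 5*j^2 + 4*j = (j - 1)*(j^2 - 4*j) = j*(j - 1)*(j - 4)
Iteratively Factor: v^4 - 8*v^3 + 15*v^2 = (v)*(v^3 - 8*v^2 + 15*v) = v*(v - 5)*(v^2 - 3*v) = v*(v - 5)*(v - 3)*(v)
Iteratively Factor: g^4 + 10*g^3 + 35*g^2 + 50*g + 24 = (g + 2)*(g^3 + 8*g^2 + 19*g + 12) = (g + 2)*(g + 4)*(g^2 + 4*g + 3) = (g + 2)*(g + 3)*(g + 4)*(g + 1)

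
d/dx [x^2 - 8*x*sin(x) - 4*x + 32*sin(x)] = -8*x*cos(x) + 2*x - 8*sin(x) + 32*cos(x) - 4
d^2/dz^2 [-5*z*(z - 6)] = -10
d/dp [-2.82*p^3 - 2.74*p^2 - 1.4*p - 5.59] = -8.46*p^2 - 5.48*p - 1.4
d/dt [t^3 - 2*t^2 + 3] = t*(3*t - 4)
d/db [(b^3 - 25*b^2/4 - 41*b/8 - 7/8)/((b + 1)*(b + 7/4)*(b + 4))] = (416*b^4 + 1144*b^3 - 687*b^2 - 2422*b - 791)/(2*(16*b^6 + 216*b^5 + 1137*b^4 + 2978*b^3 + 4113*b^2 + 2856*b + 784))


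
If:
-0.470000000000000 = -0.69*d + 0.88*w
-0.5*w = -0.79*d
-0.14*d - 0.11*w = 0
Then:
No Solution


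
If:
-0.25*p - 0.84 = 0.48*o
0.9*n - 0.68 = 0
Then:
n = 0.76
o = -0.520833333333333*p - 1.75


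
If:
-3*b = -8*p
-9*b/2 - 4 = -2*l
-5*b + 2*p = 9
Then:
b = -36/17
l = -47/17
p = -27/34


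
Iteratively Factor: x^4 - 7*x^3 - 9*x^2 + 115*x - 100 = (x - 5)*(x^3 - 2*x^2 - 19*x + 20) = (x - 5)*(x + 4)*(x^2 - 6*x + 5) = (x - 5)*(x - 1)*(x + 4)*(x - 5)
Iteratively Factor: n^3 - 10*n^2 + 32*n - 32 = (n - 4)*(n^2 - 6*n + 8) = (n - 4)^2*(n - 2)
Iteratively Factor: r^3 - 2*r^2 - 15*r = (r + 3)*(r^2 - 5*r) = (r - 5)*(r + 3)*(r)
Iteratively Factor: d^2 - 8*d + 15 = (d - 3)*(d - 5)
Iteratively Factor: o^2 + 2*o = (o)*(o + 2)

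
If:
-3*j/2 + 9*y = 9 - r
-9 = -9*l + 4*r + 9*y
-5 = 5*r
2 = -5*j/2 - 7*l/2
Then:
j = -94/37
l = 46/37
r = -1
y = 229/333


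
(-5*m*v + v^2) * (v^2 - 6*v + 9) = -5*m*v^3 + 30*m*v^2 - 45*m*v + v^4 - 6*v^3 + 9*v^2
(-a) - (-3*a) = 2*a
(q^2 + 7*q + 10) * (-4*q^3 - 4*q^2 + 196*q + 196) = -4*q^5 - 32*q^4 + 128*q^3 + 1528*q^2 + 3332*q + 1960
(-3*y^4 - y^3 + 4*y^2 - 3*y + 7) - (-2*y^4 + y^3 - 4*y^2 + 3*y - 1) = -y^4 - 2*y^3 + 8*y^2 - 6*y + 8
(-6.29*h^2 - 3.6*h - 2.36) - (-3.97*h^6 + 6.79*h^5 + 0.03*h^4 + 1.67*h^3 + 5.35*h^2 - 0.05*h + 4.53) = 3.97*h^6 - 6.79*h^5 - 0.03*h^4 - 1.67*h^3 - 11.64*h^2 - 3.55*h - 6.89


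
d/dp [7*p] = 7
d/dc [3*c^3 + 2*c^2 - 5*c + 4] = 9*c^2 + 4*c - 5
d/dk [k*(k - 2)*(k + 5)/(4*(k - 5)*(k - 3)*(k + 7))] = (-2*k^4 - 31*k^3 + 91*k^2 + 315*k - 525)/(2*(k^6 - 2*k^5 - 81*k^4 + 292*k^3 + 1471*k^2 - 8610*k + 11025))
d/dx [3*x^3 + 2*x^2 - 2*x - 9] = 9*x^2 + 4*x - 2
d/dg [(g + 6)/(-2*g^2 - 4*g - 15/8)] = 8*(-16*g^2 - 32*g + 32*(g + 1)*(g + 6) - 15)/(16*g^2 + 32*g + 15)^2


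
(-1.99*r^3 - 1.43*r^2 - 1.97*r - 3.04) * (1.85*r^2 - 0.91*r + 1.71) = -3.6815*r^5 - 0.8346*r^4 - 5.7461*r^3 - 6.2766*r^2 - 0.6023*r - 5.1984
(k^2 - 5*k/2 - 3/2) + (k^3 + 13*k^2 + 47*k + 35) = k^3 + 14*k^2 + 89*k/2 + 67/2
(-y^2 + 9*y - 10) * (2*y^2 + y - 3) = -2*y^4 + 17*y^3 - 8*y^2 - 37*y + 30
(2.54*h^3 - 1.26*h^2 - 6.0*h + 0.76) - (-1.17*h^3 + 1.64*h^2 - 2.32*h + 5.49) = 3.71*h^3 - 2.9*h^2 - 3.68*h - 4.73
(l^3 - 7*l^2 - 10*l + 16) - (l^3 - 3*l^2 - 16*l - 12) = -4*l^2 + 6*l + 28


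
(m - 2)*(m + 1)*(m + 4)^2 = m^4 + 7*m^3 + 6*m^2 - 32*m - 32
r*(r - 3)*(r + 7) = r^3 + 4*r^2 - 21*r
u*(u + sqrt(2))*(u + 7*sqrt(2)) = u^3 + 8*sqrt(2)*u^2 + 14*u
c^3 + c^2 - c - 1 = (c - 1)*(c + 1)^2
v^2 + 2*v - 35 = (v - 5)*(v + 7)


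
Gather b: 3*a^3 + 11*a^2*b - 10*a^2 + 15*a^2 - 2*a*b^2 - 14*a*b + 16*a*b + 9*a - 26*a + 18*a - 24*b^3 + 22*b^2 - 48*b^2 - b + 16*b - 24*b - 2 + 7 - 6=3*a^3 + 5*a^2 + a - 24*b^3 + b^2*(-2*a - 26) + b*(11*a^2 + 2*a - 9) - 1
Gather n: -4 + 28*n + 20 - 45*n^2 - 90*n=-45*n^2 - 62*n + 16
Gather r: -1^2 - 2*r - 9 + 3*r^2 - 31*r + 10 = 3*r^2 - 33*r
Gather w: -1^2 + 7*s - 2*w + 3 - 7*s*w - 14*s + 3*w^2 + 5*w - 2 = -7*s + 3*w^2 + w*(3 - 7*s)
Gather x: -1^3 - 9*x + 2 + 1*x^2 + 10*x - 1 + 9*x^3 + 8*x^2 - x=9*x^3 + 9*x^2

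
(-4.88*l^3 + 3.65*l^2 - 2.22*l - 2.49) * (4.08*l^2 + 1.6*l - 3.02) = -19.9104*l^5 + 7.084*l^4 + 11.52*l^3 - 24.7342*l^2 + 2.7204*l + 7.5198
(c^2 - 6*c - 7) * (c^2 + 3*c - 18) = c^4 - 3*c^3 - 43*c^2 + 87*c + 126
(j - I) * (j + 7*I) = j^2 + 6*I*j + 7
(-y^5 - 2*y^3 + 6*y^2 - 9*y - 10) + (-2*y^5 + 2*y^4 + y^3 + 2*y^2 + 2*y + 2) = -3*y^5 + 2*y^4 - y^3 + 8*y^2 - 7*y - 8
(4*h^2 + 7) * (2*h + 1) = 8*h^3 + 4*h^2 + 14*h + 7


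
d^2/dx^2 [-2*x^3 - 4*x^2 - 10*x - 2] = -12*x - 8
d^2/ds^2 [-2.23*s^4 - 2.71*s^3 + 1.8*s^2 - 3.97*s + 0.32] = -26.76*s^2 - 16.26*s + 3.6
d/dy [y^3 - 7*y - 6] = 3*y^2 - 7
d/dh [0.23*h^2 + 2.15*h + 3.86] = 0.46*h + 2.15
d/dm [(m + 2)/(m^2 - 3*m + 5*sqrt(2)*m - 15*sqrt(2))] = (m^2 - 3*m + 5*sqrt(2)*m - (m + 2)*(2*m - 3 + 5*sqrt(2)) - 15*sqrt(2))/(m^2 - 3*m + 5*sqrt(2)*m - 15*sqrt(2))^2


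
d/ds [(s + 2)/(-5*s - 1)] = 9/(5*s + 1)^2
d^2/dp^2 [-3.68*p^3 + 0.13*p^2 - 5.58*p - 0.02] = 0.26 - 22.08*p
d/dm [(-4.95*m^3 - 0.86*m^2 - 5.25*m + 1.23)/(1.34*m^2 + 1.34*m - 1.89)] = (-6.633*m^4 - 13.266*m^3 + 33.9491*m^2 - 0.0456000000000003*m + 8.2743)/(1.7956*m^4 + 3.5912*m^3 - 3.2696*m^2 - 5.0652*m + 3.5721)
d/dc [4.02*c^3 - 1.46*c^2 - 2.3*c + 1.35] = 12.06*c^2 - 2.92*c - 2.3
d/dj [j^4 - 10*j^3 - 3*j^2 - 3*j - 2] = 4*j^3 - 30*j^2 - 6*j - 3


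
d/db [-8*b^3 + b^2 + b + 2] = -24*b^2 + 2*b + 1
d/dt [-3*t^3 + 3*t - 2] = 3 - 9*t^2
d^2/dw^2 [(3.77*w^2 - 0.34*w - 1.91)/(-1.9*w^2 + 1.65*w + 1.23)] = (-1.4210854715202e-14*w^4 - 21.1831*w^3 - 11.49234*w^2 - 31.15962*w + 6.539964)/(6.859*w^6 - 17.8695*w^5 + 2.19735*w^4 + 18.644175*w^3 - 1.422495*w^2 - 7.488855*w - 1.860867)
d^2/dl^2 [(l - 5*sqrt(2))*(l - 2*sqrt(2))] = 2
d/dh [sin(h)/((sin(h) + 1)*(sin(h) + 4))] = (cos(h)^2 + 3)*cos(h)/((sin(h) + 1)^2*(sin(h) + 4)^2)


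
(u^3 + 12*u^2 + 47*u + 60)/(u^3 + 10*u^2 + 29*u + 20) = (u + 3)/(u + 1)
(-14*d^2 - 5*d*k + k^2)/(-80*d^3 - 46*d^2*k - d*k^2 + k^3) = (7*d - k)/(40*d^2 + 3*d*k - k^2)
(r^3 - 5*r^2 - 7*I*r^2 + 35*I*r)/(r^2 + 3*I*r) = (r^2 - 5*r - 7*I*r + 35*I)/(r + 3*I)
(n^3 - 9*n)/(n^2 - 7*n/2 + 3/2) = 2*n*(n + 3)/(2*n - 1)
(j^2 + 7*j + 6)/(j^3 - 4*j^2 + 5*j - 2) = (j^2 + 7*j + 6)/(j^3 - 4*j^2 + 5*j - 2)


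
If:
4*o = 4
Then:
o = 1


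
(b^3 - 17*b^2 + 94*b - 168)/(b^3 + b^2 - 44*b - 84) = (b^2 - 10*b + 24)/(b^2 + 8*b + 12)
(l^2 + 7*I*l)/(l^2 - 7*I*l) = (l + 7*I)/(l - 7*I)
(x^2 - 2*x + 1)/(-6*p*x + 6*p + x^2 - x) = (x - 1)/(-6*p + x)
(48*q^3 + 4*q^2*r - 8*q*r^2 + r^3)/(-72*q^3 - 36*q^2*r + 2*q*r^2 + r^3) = (-4*q + r)/(6*q + r)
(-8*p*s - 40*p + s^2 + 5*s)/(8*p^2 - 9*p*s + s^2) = (-s - 5)/(p - s)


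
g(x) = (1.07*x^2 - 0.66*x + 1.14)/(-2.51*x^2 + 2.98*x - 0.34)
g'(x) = (2.14*x - 0.66)/(-2.51*x^2 + 2.98*x - 0.34) + (5.02*x - 2.98)*(1.07*x^2 - 0.66*x + 1.14)/(-2.51*x^2 + 2.98*x - 0.34)^2 = (1.532*x^2 + 4.9952*x - 3.1728)/(6.3001*x^4 - 14.9596*x^3 + 10.5872*x^2 - 2.0264*x + 0.1156)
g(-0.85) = -0.53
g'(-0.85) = -0.29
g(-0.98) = -0.50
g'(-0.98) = -0.21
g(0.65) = 2.17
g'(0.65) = 2.51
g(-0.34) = -0.91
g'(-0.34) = -1.74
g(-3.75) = -0.40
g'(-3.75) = -0.00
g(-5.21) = -0.40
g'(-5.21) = 0.00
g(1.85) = -1.05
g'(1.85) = 0.97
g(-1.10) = -0.47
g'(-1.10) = -0.15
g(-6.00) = -0.40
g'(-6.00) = 0.00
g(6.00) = -0.49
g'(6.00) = 0.02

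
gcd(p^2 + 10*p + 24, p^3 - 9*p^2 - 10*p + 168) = p + 4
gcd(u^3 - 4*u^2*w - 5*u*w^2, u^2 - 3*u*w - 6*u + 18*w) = 1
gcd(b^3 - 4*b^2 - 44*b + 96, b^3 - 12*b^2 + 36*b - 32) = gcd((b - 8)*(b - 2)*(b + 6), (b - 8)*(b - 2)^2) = b^2 - 10*b + 16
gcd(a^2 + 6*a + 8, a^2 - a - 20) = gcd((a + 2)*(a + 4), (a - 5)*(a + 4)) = a + 4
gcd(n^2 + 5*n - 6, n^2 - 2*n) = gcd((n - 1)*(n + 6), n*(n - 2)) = 1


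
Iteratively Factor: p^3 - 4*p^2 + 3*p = (p - 3)*(p^2 - p) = p*(p - 3)*(p - 1)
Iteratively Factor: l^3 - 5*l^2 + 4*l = (l - 4)*(l^2 - l) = l*(l - 4)*(l - 1)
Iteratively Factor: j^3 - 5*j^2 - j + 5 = (j - 5)*(j^2 - 1) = (j - 5)*(j - 1)*(j + 1)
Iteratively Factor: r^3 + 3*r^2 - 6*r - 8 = (r - 2)*(r^2 + 5*r + 4) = (r - 2)*(r + 4)*(r + 1)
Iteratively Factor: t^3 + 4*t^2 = (t)*(t^2 + 4*t) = t^2*(t + 4)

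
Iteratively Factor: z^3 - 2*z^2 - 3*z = (z + 1)*(z^2 - 3*z) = z*(z + 1)*(z - 3)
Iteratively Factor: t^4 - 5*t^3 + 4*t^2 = (t - 1)*(t^3 - 4*t^2) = t*(t - 1)*(t^2 - 4*t) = t^2*(t - 1)*(t - 4)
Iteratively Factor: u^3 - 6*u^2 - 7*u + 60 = (u - 4)*(u^2 - 2*u - 15) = (u - 5)*(u - 4)*(u + 3)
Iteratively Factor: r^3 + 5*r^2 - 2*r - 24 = (r - 2)*(r^2 + 7*r + 12) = (r - 2)*(r + 3)*(r + 4)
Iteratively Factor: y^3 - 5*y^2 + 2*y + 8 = (y - 4)*(y^2 - y - 2) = (y - 4)*(y - 2)*(y + 1)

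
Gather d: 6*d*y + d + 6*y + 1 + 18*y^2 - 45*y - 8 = d*(6*y + 1) + 18*y^2 - 39*y - 7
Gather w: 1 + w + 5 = w + 6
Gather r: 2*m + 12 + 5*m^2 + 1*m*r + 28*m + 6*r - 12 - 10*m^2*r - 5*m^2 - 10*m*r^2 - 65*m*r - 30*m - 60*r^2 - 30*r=r^2*(-10*m - 60) + r*(-10*m^2 - 64*m - 24)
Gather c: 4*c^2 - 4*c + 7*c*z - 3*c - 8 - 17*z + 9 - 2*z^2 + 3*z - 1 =4*c^2 + c*(7*z - 7) - 2*z^2 - 14*z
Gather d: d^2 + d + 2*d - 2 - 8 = d^2 + 3*d - 10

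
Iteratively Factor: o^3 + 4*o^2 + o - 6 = (o - 1)*(o^2 + 5*o + 6) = (o - 1)*(o + 2)*(o + 3)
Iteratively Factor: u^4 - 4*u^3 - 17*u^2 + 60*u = (u + 4)*(u^3 - 8*u^2 + 15*u) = (u - 3)*(u + 4)*(u^2 - 5*u) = u*(u - 3)*(u + 4)*(u - 5)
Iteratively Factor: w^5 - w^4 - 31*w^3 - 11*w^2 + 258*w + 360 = (w + 3)*(w^4 - 4*w^3 - 19*w^2 + 46*w + 120) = (w - 5)*(w + 3)*(w^3 + w^2 - 14*w - 24) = (w - 5)*(w + 3)^2*(w^2 - 2*w - 8) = (w - 5)*(w - 4)*(w + 3)^2*(w + 2)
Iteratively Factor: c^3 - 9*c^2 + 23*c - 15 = (c - 3)*(c^2 - 6*c + 5) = (c - 5)*(c - 3)*(c - 1)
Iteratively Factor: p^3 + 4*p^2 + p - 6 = (p + 2)*(p^2 + 2*p - 3) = (p - 1)*(p + 2)*(p + 3)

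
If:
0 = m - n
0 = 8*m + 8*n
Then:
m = 0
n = 0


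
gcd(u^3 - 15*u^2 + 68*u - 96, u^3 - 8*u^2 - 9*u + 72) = u^2 - 11*u + 24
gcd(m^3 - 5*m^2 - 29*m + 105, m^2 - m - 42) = m - 7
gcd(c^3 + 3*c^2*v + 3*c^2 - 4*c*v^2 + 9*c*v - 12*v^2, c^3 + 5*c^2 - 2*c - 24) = c + 3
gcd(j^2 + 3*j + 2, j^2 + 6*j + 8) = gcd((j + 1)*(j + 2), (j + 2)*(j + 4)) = j + 2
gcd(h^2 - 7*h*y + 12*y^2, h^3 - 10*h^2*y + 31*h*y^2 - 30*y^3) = -h + 3*y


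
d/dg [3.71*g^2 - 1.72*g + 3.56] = 7.42*g - 1.72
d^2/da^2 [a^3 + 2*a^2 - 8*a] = 6*a + 4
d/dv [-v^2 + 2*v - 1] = 2 - 2*v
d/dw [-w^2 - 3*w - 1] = -2*w - 3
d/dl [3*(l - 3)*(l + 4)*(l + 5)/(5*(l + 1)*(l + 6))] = 3*(l^4 + 14*l^3 + 67*l^2 + 192*l + 378)/(5*(l^4 + 14*l^3 + 61*l^2 + 84*l + 36))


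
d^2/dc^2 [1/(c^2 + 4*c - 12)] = 2*(-c^2 - 4*c + 4*(c + 2)^2 + 12)/(c^2 + 4*c - 12)^3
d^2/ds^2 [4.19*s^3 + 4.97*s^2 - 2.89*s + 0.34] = 25.14*s + 9.94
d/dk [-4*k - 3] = -4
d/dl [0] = 0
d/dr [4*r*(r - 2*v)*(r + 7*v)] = 12*r^2 + 40*r*v - 56*v^2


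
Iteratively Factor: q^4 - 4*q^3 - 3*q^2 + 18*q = (q - 3)*(q^3 - q^2 - 6*q) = (q - 3)^2*(q^2 + 2*q) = (q - 3)^2*(q + 2)*(q)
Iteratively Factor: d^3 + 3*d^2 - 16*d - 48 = (d - 4)*(d^2 + 7*d + 12) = (d - 4)*(d + 3)*(d + 4)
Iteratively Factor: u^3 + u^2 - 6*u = (u + 3)*(u^2 - 2*u) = (u - 2)*(u + 3)*(u)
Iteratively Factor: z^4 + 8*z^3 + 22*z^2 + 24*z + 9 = (z + 1)*(z^3 + 7*z^2 + 15*z + 9) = (z + 1)*(z + 3)*(z^2 + 4*z + 3) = (z + 1)^2*(z + 3)*(z + 3)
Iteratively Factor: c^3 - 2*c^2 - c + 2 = (c - 1)*(c^2 - c - 2) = (c - 2)*(c - 1)*(c + 1)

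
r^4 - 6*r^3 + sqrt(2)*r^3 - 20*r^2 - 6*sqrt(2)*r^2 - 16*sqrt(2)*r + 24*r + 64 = (r - 8)*(r + 2)*(r - sqrt(2))*(r + 2*sqrt(2))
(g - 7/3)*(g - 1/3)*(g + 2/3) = g^3 - 2*g^2 - g + 14/27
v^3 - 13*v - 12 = (v - 4)*(v + 1)*(v + 3)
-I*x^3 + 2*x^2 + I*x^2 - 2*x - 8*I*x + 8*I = (x - 2*I)*(x + 4*I)*(-I*x + I)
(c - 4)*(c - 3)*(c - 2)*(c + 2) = c^4 - 7*c^3 + 8*c^2 + 28*c - 48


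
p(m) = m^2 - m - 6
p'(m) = 2*m - 1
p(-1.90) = -0.49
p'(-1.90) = -4.80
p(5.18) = 15.65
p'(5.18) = 9.36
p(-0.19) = -5.77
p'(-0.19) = -1.38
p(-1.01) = -3.97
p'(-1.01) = -3.02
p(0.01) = -6.01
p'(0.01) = -0.98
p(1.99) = -4.03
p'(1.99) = 2.98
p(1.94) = -4.18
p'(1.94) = 2.88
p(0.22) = -6.17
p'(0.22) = -0.56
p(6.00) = 24.00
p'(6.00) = 11.00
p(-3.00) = 6.00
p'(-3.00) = -7.00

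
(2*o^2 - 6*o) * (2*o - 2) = 4*o^3 - 16*o^2 + 12*o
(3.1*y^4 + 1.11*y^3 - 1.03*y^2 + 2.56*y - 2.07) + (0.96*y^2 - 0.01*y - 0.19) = 3.1*y^4 + 1.11*y^3 - 0.0700000000000001*y^2 + 2.55*y - 2.26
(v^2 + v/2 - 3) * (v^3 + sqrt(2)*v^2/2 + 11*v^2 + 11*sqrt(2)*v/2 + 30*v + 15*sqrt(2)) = v^5 + sqrt(2)*v^4/2 + 23*v^4/2 + 23*sqrt(2)*v^3/4 + 65*v^3/2 - 18*v^2 + 65*sqrt(2)*v^2/4 - 90*v - 9*sqrt(2)*v - 45*sqrt(2)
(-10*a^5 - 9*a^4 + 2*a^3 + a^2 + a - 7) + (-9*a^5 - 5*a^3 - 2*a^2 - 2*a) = -19*a^5 - 9*a^4 - 3*a^3 - a^2 - a - 7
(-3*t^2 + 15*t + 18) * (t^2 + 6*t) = -3*t^4 - 3*t^3 + 108*t^2 + 108*t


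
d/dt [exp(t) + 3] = exp(t)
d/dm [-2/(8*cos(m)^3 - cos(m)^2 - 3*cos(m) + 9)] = 2*(-24*cos(m)^2 + 2*cos(m) + 3)*sin(m)/(8*cos(m)^3 - cos(m)^2 - 3*cos(m) + 9)^2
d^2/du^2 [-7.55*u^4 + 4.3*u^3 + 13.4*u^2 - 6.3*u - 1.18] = -90.6*u^2 + 25.8*u + 26.8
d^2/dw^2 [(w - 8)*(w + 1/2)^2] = 6*w - 14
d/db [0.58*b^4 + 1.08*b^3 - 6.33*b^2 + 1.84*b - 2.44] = 2.32*b^3 + 3.24*b^2 - 12.66*b + 1.84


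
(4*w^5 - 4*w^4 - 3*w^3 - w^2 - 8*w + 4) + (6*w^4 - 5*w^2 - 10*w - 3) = 4*w^5 + 2*w^4 - 3*w^3 - 6*w^2 - 18*w + 1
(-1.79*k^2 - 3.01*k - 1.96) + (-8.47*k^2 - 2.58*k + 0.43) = -10.26*k^2 - 5.59*k - 1.53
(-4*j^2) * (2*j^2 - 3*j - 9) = -8*j^4 + 12*j^3 + 36*j^2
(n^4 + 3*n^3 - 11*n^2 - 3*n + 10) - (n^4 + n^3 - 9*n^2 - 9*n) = 2*n^3 - 2*n^2 + 6*n + 10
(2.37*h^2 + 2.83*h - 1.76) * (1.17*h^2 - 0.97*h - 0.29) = 2.7729*h^4 + 1.0122*h^3 - 5.4916*h^2 + 0.8865*h + 0.5104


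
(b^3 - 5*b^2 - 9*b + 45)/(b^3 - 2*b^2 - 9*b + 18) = (b - 5)/(b - 2)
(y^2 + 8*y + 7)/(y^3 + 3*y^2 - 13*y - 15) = (y + 7)/(y^2 + 2*y - 15)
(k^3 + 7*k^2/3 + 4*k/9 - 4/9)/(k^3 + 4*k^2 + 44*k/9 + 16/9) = (3*k - 1)/(3*k + 4)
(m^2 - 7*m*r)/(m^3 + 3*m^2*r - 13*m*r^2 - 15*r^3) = m*(m - 7*r)/(m^3 + 3*m^2*r - 13*m*r^2 - 15*r^3)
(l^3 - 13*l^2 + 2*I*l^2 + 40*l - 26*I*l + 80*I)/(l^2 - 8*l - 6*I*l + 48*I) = (l^2 + l*(-5 + 2*I) - 10*I)/(l - 6*I)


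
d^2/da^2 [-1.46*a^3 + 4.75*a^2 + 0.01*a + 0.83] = 9.5 - 8.76*a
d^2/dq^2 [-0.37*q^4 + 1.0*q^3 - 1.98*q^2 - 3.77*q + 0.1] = -4.44*q^2 + 6.0*q - 3.96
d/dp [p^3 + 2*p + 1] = 3*p^2 + 2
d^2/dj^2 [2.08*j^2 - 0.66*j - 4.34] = 4.16000000000000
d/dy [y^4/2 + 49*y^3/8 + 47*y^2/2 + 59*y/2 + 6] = 2*y^3 + 147*y^2/8 + 47*y + 59/2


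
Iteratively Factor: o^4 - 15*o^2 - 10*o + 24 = (o - 1)*(o^3 + o^2 - 14*o - 24) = (o - 1)*(o + 3)*(o^2 - 2*o - 8) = (o - 1)*(o + 2)*(o + 3)*(o - 4)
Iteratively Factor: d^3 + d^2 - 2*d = (d - 1)*(d^2 + 2*d) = (d - 1)*(d + 2)*(d)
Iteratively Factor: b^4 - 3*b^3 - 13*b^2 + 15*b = (b + 3)*(b^3 - 6*b^2 + 5*b) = (b - 1)*(b + 3)*(b^2 - 5*b) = (b - 5)*(b - 1)*(b + 3)*(b)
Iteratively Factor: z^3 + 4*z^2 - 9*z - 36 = (z - 3)*(z^2 + 7*z + 12) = (z - 3)*(z + 4)*(z + 3)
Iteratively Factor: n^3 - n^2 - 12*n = (n)*(n^2 - n - 12) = n*(n + 3)*(n - 4)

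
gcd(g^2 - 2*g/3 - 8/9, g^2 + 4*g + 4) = 1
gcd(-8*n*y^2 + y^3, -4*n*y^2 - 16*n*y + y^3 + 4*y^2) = y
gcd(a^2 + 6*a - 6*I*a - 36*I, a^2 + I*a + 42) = a - 6*I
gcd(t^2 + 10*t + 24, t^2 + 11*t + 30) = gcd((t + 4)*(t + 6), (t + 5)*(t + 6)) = t + 6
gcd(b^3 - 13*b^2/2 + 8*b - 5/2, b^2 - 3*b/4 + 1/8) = b - 1/2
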